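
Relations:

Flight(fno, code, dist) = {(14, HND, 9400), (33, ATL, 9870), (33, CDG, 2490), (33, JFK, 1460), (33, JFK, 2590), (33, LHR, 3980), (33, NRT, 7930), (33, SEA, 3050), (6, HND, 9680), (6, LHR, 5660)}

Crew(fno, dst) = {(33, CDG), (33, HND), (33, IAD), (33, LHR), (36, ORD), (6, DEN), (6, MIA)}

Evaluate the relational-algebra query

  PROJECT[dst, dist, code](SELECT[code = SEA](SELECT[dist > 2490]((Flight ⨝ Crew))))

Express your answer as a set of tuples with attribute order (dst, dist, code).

{(CDG, 3050, SEA), (HND, 3050, SEA), (IAD, 3050, SEA), (LHR, 3050, SEA)}

Flight ⋈ Crew (natural join on fno): {(33, ATL, 9870, CDG), (33, ATL, 9870, HND), (33, ATL, 9870, IAD), (33, ATL, 9870, LHR), (33, CDG, 2490, CDG), (33, CDG, 2490, HND), (33, CDG, 2490, IAD), (33, CDG, 2490, LHR), (33, JFK, 1460, CDG), (33, JFK, 1460, HND), (33, JFK, 1460, IAD), (33, JFK, 1460, LHR), (33, JFK, 2590, CDG), (33, JFK, 2590, HND), (33, JFK, 2590, IAD), (33, JFK, 2590, LHR), (33, LHR, 3980, CDG), (33, LHR, 3980, HND), (33, LHR, 3980, IAD), (33, LHR, 3980, LHR), (33, NRT, 7930, CDG), (33, NRT, 7930, HND), (33, NRT, 7930, IAD), (33, NRT, 7930, LHR), (33, SEA, 3050, CDG), (33, SEA, 3050, HND), (33, SEA, 3050, IAD), (33, SEA, 3050, LHR), (6, HND, 9680, DEN), (6, HND, 9680, MIA), (6, LHR, 5660, DEN), (6, LHR, 5660, MIA)}
σ[dist > 2490]: keep tuples satisfying dist > 2490 → {(33, ATL, 9870, CDG), (33, ATL, 9870, HND), (33, ATL, 9870, IAD), (33, ATL, 9870, LHR), (33, JFK, 2590, CDG), (33, JFK, 2590, HND), (33, JFK, 2590, IAD), (33, JFK, 2590, LHR), (33, LHR, 3980, CDG), (33, LHR, 3980, HND), (33, LHR, 3980, IAD), (33, LHR, 3980, LHR), (33, NRT, 7930, CDG), (33, NRT, 7930, HND), (33, NRT, 7930, IAD), (33, NRT, 7930, LHR), (33, SEA, 3050, CDG), (33, SEA, 3050, HND), (33, SEA, 3050, IAD), (33, SEA, 3050, LHR), (6, HND, 9680, DEN), (6, HND, 9680, MIA), (6, LHR, 5660, DEN), (6, LHR, 5660, MIA)}
σ[code = SEA]: keep tuples satisfying code = SEA → {(33, SEA, 3050, CDG), (33, SEA, 3050, HND), (33, SEA, 3050, IAD), (33, SEA, 3050, LHR)}
π[dst, dist, code]: project onto (dst, dist, code) → {(CDG, 3050, SEA), (HND, 3050, SEA), (IAD, 3050, SEA), (LHR, 3050, SEA)}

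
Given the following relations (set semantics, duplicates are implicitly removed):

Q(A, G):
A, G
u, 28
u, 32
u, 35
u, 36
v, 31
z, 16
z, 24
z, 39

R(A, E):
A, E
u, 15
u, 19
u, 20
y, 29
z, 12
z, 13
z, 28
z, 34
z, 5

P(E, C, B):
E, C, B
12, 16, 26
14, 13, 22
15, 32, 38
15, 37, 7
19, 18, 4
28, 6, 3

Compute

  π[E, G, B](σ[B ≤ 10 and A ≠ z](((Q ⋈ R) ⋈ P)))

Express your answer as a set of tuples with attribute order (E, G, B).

Natural join on A: {(u, 28, 15), (u, 28, 19), (u, 28, 20), (u, 32, 15), (u, 32, 19), (u, 32, 20), (u, 35, 15), (u, 35, 19), (u, 35, 20), (u, 36, 15), (u, 36, 19), (u, 36, 20), (z, 16, 12), (z, 16, 13), (z, 16, 28), (z, 16, 34), (z, 16, 5), (z, 24, 12), (z, 24, 13), (z, 24, 28), (z, 24, 34), (z, 24, 5), (z, 39, 12), (z, 39, 13), (z, 39, 28), (z, 39, 34), (z, 39, 5)}
Natural join on E: {(u, 28, 15, 32, 38), (u, 28, 15, 37, 7), (u, 28, 19, 18, 4), (u, 32, 15, 32, 38), (u, 32, 15, 37, 7), (u, 32, 19, 18, 4), (u, 35, 15, 32, 38), (u, 35, 15, 37, 7), (u, 35, 19, 18, 4), (u, 36, 15, 32, 38), (u, 36, 15, 37, 7), (u, 36, 19, 18, 4), (z, 16, 12, 16, 26), (z, 16, 28, 6, 3), (z, 24, 12, 16, 26), (z, 24, 28, 6, 3), (z, 39, 12, 16, 26), (z, 39, 28, 6, 3)}
σ[B ≤ 10 and A ≠ z]: keep tuples satisfying B ≤ 10 and A ≠ z → {(u, 28, 15, 37, 7), (u, 28, 19, 18, 4), (u, 32, 15, 37, 7), (u, 32, 19, 18, 4), (u, 35, 15, 37, 7), (u, 35, 19, 18, 4), (u, 36, 15, 37, 7), (u, 36, 19, 18, 4)}
Projecting to E, G, B: {(15, 28, 7), (15, 32, 7), (15, 35, 7), (15, 36, 7), (19, 28, 4), (19, 32, 4), (19, 35, 4), (19, 36, 4)}

{(15, 28, 7), (15, 32, 7), (15, 35, 7), (15, 36, 7), (19, 28, 4), (19, 32, 4), (19, 35, 4), (19, 36, 4)}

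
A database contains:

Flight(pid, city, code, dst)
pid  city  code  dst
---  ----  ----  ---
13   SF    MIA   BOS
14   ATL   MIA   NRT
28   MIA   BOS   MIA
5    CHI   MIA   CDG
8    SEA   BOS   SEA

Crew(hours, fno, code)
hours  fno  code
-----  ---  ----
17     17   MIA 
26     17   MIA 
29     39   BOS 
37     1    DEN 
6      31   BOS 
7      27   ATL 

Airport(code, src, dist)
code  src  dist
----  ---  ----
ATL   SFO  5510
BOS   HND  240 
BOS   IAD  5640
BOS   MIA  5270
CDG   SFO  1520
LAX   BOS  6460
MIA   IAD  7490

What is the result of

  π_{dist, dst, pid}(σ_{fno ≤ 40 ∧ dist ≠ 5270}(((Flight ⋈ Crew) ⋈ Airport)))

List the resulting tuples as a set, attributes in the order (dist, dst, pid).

{(240, MIA, 28), (240, SEA, 8), (5640, MIA, 28), (5640, SEA, 8), (7490, BOS, 13), (7490, CDG, 5), (7490, NRT, 14)}

Flight ⋈ Crew (natural join on code): {(13, SF, MIA, BOS, 17, 17), (13, SF, MIA, BOS, 26, 17), (14, ATL, MIA, NRT, 17, 17), (14, ATL, MIA, NRT, 26, 17), (28, MIA, BOS, MIA, 29, 39), (28, MIA, BOS, MIA, 6, 31), (5, CHI, MIA, CDG, 17, 17), (5, CHI, MIA, CDG, 26, 17), (8, SEA, BOS, SEA, 29, 39), (8, SEA, BOS, SEA, 6, 31)}
(Flight ⋈ Crew) ⋈ Airport (natural join on code): {(13, SF, MIA, BOS, 17, 17, IAD, 7490), (13, SF, MIA, BOS, 26, 17, IAD, 7490), (14, ATL, MIA, NRT, 17, 17, IAD, 7490), (14, ATL, MIA, NRT, 26, 17, IAD, 7490), (28, MIA, BOS, MIA, 29, 39, HND, 240), (28, MIA, BOS, MIA, 29, 39, IAD, 5640), (28, MIA, BOS, MIA, 29, 39, MIA, 5270), (28, MIA, BOS, MIA, 6, 31, HND, 240), (28, MIA, BOS, MIA, 6, 31, IAD, 5640), (28, MIA, BOS, MIA, 6, 31, MIA, 5270), (5, CHI, MIA, CDG, 17, 17, IAD, 7490), (5, CHI, MIA, CDG, 26, 17, IAD, 7490), (8, SEA, BOS, SEA, 29, 39, HND, 240), (8, SEA, BOS, SEA, 29, 39, IAD, 5640), (8, SEA, BOS, SEA, 29, 39, MIA, 5270), (8, SEA, BOS, SEA, 6, 31, HND, 240), (8, SEA, BOS, SEA, 6, 31, IAD, 5640), (8, SEA, BOS, SEA, 6, 31, MIA, 5270)}
Apply σ_{fno ≤ 40 ∧ dist ≠ 5270}; surviving tuples: {(13, SF, MIA, BOS, 17, 17, IAD, 7490), (13, SF, MIA, BOS, 26, 17, IAD, 7490), (14, ATL, MIA, NRT, 17, 17, IAD, 7490), (14, ATL, MIA, NRT, 26, 17, IAD, 7490), (28, MIA, BOS, MIA, 29, 39, HND, 240), (28, MIA, BOS, MIA, 29, 39, IAD, 5640), (28, MIA, BOS, MIA, 6, 31, HND, 240), (28, MIA, BOS, MIA, 6, 31, IAD, 5640), (5, CHI, MIA, CDG, 17, 17, IAD, 7490), (5, CHI, MIA, CDG, 26, 17, IAD, 7490), (8, SEA, BOS, SEA, 29, 39, HND, 240), (8, SEA, BOS, SEA, 29, 39, IAD, 5640), (8, SEA, BOS, SEA, 6, 31, HND, 240), (8, SEA, BOS, SEA, 6, 31, IAD, 5640)}
π[dist, dst, pid]: project onto (dist, dst, pid) (7 duplicate(s) eliminated) → {(240, MIA, 28), (240, SEA, 8), (5640, MIA, 28), (5640, SEA, 8), (7490, BOS, 13), (7490, CDG, 5), (7490, NRT, 14)}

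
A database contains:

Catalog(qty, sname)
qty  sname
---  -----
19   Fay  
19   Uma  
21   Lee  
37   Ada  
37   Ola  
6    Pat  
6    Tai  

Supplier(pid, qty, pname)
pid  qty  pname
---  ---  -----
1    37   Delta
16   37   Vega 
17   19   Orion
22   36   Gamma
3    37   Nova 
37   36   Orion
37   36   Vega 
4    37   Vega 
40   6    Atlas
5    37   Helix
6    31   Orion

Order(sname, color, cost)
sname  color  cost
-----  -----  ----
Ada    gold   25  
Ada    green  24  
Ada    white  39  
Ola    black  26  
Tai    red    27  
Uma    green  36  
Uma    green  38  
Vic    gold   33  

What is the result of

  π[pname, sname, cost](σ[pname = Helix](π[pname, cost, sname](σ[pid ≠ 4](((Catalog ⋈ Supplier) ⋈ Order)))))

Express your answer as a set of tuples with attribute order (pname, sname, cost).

Natural join on qty: {(19, Fay, 17, Orion), (19, Uma, 17, Orion), (37, Ada, 1, Delta), (37, Ada, 16, Vega), (37, Ada, 3, Nova), (37, Ada, 4, Vega), (37, Ada, 5, Helix), (37, Ola, 1, Delta), (37, Ola, 16, Vega), (37, Ola, 3, Nova), (37, Ola, 4, Vega), (37, Ola, 5, Helix), (6, Pat, 40, Atlas), (6, Tai, 40, Atlas)}
Natural join on sname: {(19, Uma, 17, Orion, green, 36), (19, Uma, 17, Orion, green, 38), (37, Ada, 1, Delta, gold, 25), (37, Ada, 1, Delta, green, 24), (37, Ada, 1, Delta, white, 39), (37, Ada, 16, Vega, gold, 25), (37, Ada, 16, Vega, green, 24), (37, Ada, 16, Vega, white, 39), (37, Ada, 3, Nova, gold, 25), (37, Ada, 3, Nova, green, 24), (37, Ada, 3, Nova, white, 39), (37, Ada, 4, Vega, gold, 25), (37, Ada, 4, Vega, green, 24), (37, Ada, 4, Vega, white, 39), (37, Ada, 5, Helix, gold, 25), (37, Ada, 5, Helix, green, 24), (37, Ada, 5, Helix, white, 39), (37, Ola, 1, Delta, black, 26), (37, Ola, 16, Vega, black, 26), (37, Ola, 3, Nova, black, 26), (37, Ola, 4, Vega, black, 26), (37, Ola, 5, Helix, black, 26), (6, Tai, 40, Atlas, red, 27)}
Apply σ_{pid ≠ 4}; surviving tuples: {(19, Uma, 17, Orion, green, 36), (19, Uma, 17, Orion, green, 38), (37, Ada, 1, Delta, gold, 25), (37, Ada, 1, Delta, green, 24), (37, Ada, 1, Delta, white, 39), (37, Ada, 16, Vega, gold, 25), (37, Ada, 16, Vega, green, 24), (37, Ada, 16, Vega, white, 39), (37, Ada, 3, Nova, gold, 25), (37, Ada, 3, Nova, green, 24), (37, Ada, 3, Nova, white, 39), (37, Ada, 5, Helix, gold, 25), (37, Ada, 5, Helix, green, 24), (37, Ada, 5, Helix, white, 39), (37, Ola, 1, Delta, black, 26), (37, Ola, 16, Vega, black, 26), (37, Ola, 3, Nova, black, 26), (37, Ola, 5, Helix, black, 26), (6, Tai, 40, Atlas, red, 27)}
π[pname, cost, sname]: project onto (pname, cost, sname) → {(Atlas, 27, Tai), (Delta, 24, Ada), (Delta, 25, Ada), (Delta, 26, Ola), (Delta, 39, Ada), (Helix, 24, Ada), (Helix, 25, Ada), (Helix, 26, Ola), (Helix, 39, Ada), (Nova, 24, Ada), (Nova, 25, Ada), (Nova, 26, Ola), (Nova, 39, Ada), (Orion, 36, Uma), (Orion, 38, Uma), (Vega, 24, Ada), (Vega, 25, Ada), (Vega, 26, Ola), (Vega, 39, Ada)}
Apply σ_{pname = Helix}; surviving tuples: {(Helix, 24, Ada), (Helix, 25, Ada), (Helix, 26, Ola), (Helix, 39, Ada)}
π[pname, sname, cost]: project onto (pname, sname, cost) → {(Helix, Ada, 24), (Helix, Ada, 25), (Helix, Ada, 39), (Helix, Ola, 26)}

{(Helix, Ada, 24), (Helix, Ada, 25), (Helix, Ada, 39), (Helix, Ola, 26)}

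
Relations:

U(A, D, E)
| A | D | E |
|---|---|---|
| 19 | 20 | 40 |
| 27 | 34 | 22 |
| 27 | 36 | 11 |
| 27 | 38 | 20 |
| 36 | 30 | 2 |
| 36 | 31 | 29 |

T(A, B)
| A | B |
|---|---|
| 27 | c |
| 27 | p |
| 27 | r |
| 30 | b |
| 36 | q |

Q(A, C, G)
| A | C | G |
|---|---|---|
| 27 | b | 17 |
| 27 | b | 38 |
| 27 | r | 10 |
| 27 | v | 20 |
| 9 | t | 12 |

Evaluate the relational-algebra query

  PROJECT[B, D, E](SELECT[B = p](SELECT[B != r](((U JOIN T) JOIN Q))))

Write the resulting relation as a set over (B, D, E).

Joining U and T on A yields {(27, 34, 22, c), (27, 34, 22, p), (27, 34, 22, r), (27, 36, 11, c), (27, 36, 11, p), (27, 36, 11, r), (27, 38, 20, c), (27, 38, 20, p), (27, 38, 20, r), (36, 30, 2, q), (36, 31, 29, q)}.
Joining (U JOIN T) and Q on A yields {(27, 34, 22, c, b, 17), (27, 34, 22, c, b, 38), (27, 34, 22, c, r, 10), (27, 34, 22, c, v, 20), (27, 34, 22, p, b, 17), (27, 34, 22, p, b, 38), (27, 34, 22, p, r, 10), (27, 34, 22, p, v, 20), (27, 34, 22, r, b, 17), (27, 34, 22, r, b, 38), (27, 34, 22, r, r, 10), (27, 34, 22, r, v, 20), (27, 36, 11, c, b, 17), (27, 36, 11, c, b, 38), (27, 36, 11, c, r, 10), (27, 36, 11, c, v, 20), (27, 36, 11, p, b, 17), (27, 36, 11, p, b, 38), (27, 36, 11, p, r, 10), (27, 36, 11, p, v, 20), (27, 36, 11, r, b, 17), (27, 36, 11, r, b, 38), (27, 36, 11, r, r, 10), (27, 36, 11, r, v, 20), (27, 38, 20, c, b, 17), (27, 38, 20, c, b, 38), (27, 38, 20, c, r, 10), (27, 38, 20, c, v, 20), (27, 38, 20, p, b, 17), (27, 38, 20, p, b, 38), (27, 38, 20, p, r, 10), (27, 38, 20, p, v, 20), (27, 38, 20, r, b, 17), (27, 38, 20, r, b, 38), (27, 38, 20, r, r, 10), (27, 38, 20, r, v, 20)}.
Apply σ_{B != r}; surviving tuples: {(27, 34, 22, c, b, 17), (27, 34, 22, c, b, 38), (27, 34, 22, c, r, 10), (27, 34, 22, c, v, 20), (27, 34, 22, p, b, 17), (27, 34, 22, p, b, 38), (27, 34, 22, p, r, 10), (27, 34, 22, p, v, 20), (27, 36, 11, c, b, 17), (27, 36, 11, c, b, 38), (27, 36, 11, c, r, 10), (27, 36, 11, c, v, 20), (27, 36, 11, p, b, 17), (27, 36, 11, p, b, 38), (27, 36, 11, p, r, 10), (27, 36, 11, p, v, 20), (27, 38, 20, c, b, 17), (27, 38, 20, c, b, 38), (27, 38, 20, c, r, 10), (27, 38, 20, c, v, 20), (27, 38, 20, p, b, 17), (27, 38, 20, p, b, 38), (27, 38, 20, p, r, 10), (27, 38, 20, p, v, 20)}
Apply σ_{B = p}; surviving tuples: {(27, 34, 22, p, b, 17), (27, 34, 22, p, b, 38), (27, 34, 22, p, r, 10), (27, 34, 22, p, v, 20), (27, 36, 11, p, b, 17), (27, 36, 11, p, b, 38), (27, 36, 11, p, r, 10), (27, 36, 11, p, v, 20), (27, 38, 20, p, b, 17), (27, 38, 20, p, b, 38), (27, 38, 20, p, r, 10), (27, 38, 20, p, v, 20)}
Projecting to B, D, E (9 duplicate(s) eliminated): {(p, 34, 22), (p, 36, 11), (p, 38, 20)}

{(p, 34, 22), (p, 36, 11), (p, 38, 20)}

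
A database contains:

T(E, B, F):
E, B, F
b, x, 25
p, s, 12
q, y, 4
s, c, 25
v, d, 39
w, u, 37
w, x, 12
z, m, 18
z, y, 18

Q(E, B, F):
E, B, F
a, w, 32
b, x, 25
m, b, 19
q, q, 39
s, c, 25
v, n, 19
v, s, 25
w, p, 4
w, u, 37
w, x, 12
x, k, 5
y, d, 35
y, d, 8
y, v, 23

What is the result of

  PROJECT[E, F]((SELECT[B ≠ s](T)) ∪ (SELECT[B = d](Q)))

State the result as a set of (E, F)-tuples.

{(b, 25), (q, 4), (s, 25), (v, 39), (w, 12), (w, 37), (y, 35), (y, 8), (z, 18)}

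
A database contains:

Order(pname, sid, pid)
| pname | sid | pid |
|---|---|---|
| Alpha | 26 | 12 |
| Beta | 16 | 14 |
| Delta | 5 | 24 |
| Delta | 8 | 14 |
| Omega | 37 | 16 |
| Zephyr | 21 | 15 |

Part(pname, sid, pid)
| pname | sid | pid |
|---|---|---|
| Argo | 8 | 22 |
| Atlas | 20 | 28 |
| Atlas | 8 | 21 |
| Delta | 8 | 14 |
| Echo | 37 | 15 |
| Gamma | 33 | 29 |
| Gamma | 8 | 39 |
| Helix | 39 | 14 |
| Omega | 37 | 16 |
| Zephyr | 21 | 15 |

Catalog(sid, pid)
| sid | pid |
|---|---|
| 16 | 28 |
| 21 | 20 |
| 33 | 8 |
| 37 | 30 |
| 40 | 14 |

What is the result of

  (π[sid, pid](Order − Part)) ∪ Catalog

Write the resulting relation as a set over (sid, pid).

{(16, 14), (16, 28), (21, 20), (26, 12), (33, 8), (37, 30), (40, 14), (5, 24)}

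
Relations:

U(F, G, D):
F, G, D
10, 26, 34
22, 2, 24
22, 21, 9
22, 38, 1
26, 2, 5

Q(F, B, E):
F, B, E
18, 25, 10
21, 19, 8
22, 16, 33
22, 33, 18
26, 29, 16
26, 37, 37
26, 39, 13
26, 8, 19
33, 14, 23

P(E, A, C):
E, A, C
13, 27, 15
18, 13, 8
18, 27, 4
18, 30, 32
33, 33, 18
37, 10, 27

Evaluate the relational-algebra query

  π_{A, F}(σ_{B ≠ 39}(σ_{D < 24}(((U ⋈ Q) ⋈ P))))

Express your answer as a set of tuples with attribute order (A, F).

Natural join on F: {(22, 2, 24, 16, 33), (22, 2, 24, 33, 18), (22, 21, 9, 16, 33), (22, 21, 9, 33, 18), (22, 38, 1, 16, 33), (22, 38, 1, 33, 18), (26, 2, 5, 29, 16), (26, 2, 5, 37, 37), (26, 2, 5, 39, 13), (26, 2, 5, 8, 19)}
Natural join on E: {(22, 2, 24, 16, 33, 33, 18), (22, 2, 24, 33, 18, 13, 8), (22, 2, 24, 33, 18, 27, 4), (22, 2, 24, 33, 18, 30, 32), (22, 21, 9, 16, 33, 33, 18), (22, 21, 9, 33, 18, 13, 8), (22, 21, 9, 33, 18, 27, 4), (22, 21, 9, 33, 18, 30, 32), (22, 38, 1, 16, 33, 33, 18), (22, 38, 1, 33, 18, 13, 8), (22, 38, 1, 33, 18, 27, 4), (22, 38, 1, 33, 18, 30, 32), (26, 2, 5, 37, 37, 10, 27), (26, 2, 5, 39, 13, 27, 15)}
Filtering on D < 24 leaves {(22, 21, 9, 16, 33, 33, 18), (22, 21, 9, 33, 18, 13, 8), (22, 21, 9, 33, 18, 27, 4), (22, 21, 9, 33, 18, 30, 32), (22, 38, 1, 16, 33, 33, 18), (22, 38, 1, 33, 18, 13, 8), (22, 38, 1, 33, 18, 27, 4), (22, 38, 1, 33, 18, 30, 32), (26, 2, 5, 37, 37, 10, 27), (26, 2, 5, 39, 13, 27, 15)}.
Filtering on B ≠ 39 leaves {(22, 21, 9, 16, 33, 33, 18), (22, 21, 9, 33, 18, 13, 8), (22, 21, 9, 33, 18, 27, 4), (22, 21, 9, 33, 18, 30, 32), (22, 38, 1, 16, 33, 33, 18), (22, 38, 1, 33, 18, 13, 8), (22, 38, 1, 33, 18, 27, 4), (22, 38, 1, 33, 18, 30, 32), (26, 2, 5, 37, 37, 10, 27)}.
Projecting to A, F (4 duplicate(s) eliminated): {(10, 26), (13, 22), (27, 22), (30, 22), (33, 22)}

{(10, 26), (13, 22), (27, 22), (30, 22), (33, 22)}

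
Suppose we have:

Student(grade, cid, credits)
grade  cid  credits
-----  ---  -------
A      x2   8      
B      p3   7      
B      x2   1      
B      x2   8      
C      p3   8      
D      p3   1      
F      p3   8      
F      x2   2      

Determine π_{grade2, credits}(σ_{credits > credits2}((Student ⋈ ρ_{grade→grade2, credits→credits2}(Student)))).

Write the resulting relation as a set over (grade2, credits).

{(B, 2), (B, 8), (D, 7), (D, 8), (F, 8)}

ρ[grade→grade2, credits→credits2]: schema becomes (grade2, cid, credits2); tuples unchanged.
Joining Student and ρ_{grade→grade2, credits→credits2}(Student) on cid yields {(A, x2, 8, A, 8), (A, x2, 8, B, 1), (A, x2, 8, B, 8), (A, x2, 8, F, 2), (B, p3, 7, B, 7), (B, p3, 7, C, 8), (B, p3, 7, D, 1), (B, p3, 7, F, 8), (B, x2, 1, A, 8), (B, x2, 1, B, 1), (B, x2, 1, B, 8), (B, x2, 1, F, 2), (B, x2, 8, A, 8), (B, x2, 8, B, 1), (B, x2, 8, B, 8), (B, x2, 8, F, 2), (C, p3, 8, B, 7), (C, p3, 8, C, 8), (C, p3, 8, D, 1), (C, p3, 8, F, 8), (D, p3, 1, B, 7), (D, p3, 1, C, 8), (D, p3, 1, D, 1), (D, p3, 1, F, 8), (F, p3, 8, B, 7), (F, p3, 8, C, 8), (F, p3, 8, D, 1), (F, p3, 8, F, 8), (F, x2, 2, A, 8), (F, x2, 2, B, 1), (F, x2, 2, B, 8), (F, x2, 2, F, 2)}.
σ[credits > credits2]: keep tuples satisfying credits > credits2 → {(A, x2, 8, B, 1), (A, x2, 8, F, 2), (B, p3, 7, D, 1), (B, x2, 8, B, 1), (B, x2, 8, F, 2), (C, p3, 8, B, 7), (C, p3, 8, D, 1), (F, p3, 8, B, 7), (F, p3, 8, D, 1), (F, x2, 2, B, 1)}
π_{grade2, credits} gives {(B, 2), (B, 8), (D, 7), (D, 8), (F, 8)} (5 duplicate(s) eliminated).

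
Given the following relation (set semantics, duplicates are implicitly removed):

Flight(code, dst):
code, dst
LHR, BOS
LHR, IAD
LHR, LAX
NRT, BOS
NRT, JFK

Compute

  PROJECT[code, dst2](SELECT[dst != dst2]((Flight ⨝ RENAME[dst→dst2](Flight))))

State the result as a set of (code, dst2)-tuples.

ρ[dst→dst2]: schema becomes (code, dst2); tuples unchanged.
Natural join on code: {(LHR, BOS, BOS), (LHR, BOS, IAD), (LHR, BOS, LAX), (LHR, IAD, BOS), (LHR, IAD, IAD), (LHR, IAD, LAX), (LHR, LAX, BOS), (LHR, LAX, IAD), (LHR, LAX, LAX), (NRT, BOS, BOS), (NRT, BOS, JFK), (NRT, JFK, BOS), (NRT, JFK, JFK)}
Selection dst != dst2: {(LHR, BOS, IAD), (LHR, BOS, LAX), (LHR, IAD, BOS), (LHR, IAD, LAX), (LHR, LAX, BOS), (LHR, LAX, IAD), (NRT, BOS, JFK), (NRT, JFK, BOS)}
Projecting to code, dst2 (3 duplicate(s) eliminated): {(LHR, BOS), (LHR, IAD), (LHR, LAX), (NRT, BOS), (NRT, JFK)}

{(LHR, BOS), (LHR, IAD), (LHR, LAX), (NRT, BOS), (NRT, JFK)}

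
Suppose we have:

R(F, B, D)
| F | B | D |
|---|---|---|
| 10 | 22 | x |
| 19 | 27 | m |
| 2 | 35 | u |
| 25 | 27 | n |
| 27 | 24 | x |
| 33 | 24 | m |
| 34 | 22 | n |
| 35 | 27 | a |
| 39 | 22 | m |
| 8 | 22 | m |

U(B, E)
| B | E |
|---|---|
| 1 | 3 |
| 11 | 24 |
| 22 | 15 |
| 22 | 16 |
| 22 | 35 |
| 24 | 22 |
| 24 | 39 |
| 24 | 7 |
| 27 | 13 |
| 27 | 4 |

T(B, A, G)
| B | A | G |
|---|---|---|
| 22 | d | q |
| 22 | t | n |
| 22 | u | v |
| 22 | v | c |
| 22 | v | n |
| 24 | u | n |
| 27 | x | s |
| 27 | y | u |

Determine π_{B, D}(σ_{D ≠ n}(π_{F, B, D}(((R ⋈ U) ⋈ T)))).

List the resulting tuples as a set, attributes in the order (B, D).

R ⋈ U (natural join on B): {(10, 22, x, 15), (10, 22, x, 16), (10, 22, x, 35), (19, 27, m, 13), (19, 27, m, 4), (25, 27, n, 13), (25, 27, n, 4), (27, 24, x, 22), (27, 24, x, 39), (27, 24, x, 7), (33, 24, m, 22), (33, 24, m, 39), (33, 24, m, 7), (34, 22, n, 15), (34, 22, n, 16), (34, 22, n, 35), (35, 27, a, 13), (35, 27, a, 4), (39, 22, m, 15), (39, 22, m, 16), (39, 22, m, 35), (8, 22, m, 15), (8, 22, m, 16), (8, 22, m, 35)}
(R ⋈ U) ⋈ T (natural join on B): {(10, 22, x, 15, d, q), (10, 22, x, 15, t, n), (10, 22, x, 15, u, v), (10, 22, x, 15, v, c), (10, 22, x, 15, v, n), (10, 22, x, 16, d, q), (10, 22, x, 16, t, n), (10, 22, x, 16, u, v), (10, 22, x, 16, v, c), (10, 22, x, 16, v, n), (10, 22, x, 35, d, q), (10, 22, x, 35, t, n), (10, 22, x, 35, u, v), (10, 22, x, 35, v, c), (10, 22, x, 35, v, n), (19, 27, m, 13, x, s), (19, 27, m, 13, y, u), (19, 27, m, 4, x, s), (19, 27, m, 4, y, u), (25, 27, n, 13, x, s), (25, 27, n, 13, y, u), (25, 27, n, 4, x, s), (25, 27, n, 4, y, u), (27, 24, x, 22, u, n), (27, 24, x, 39, u, n), (27, 24, x, 7, u, n), (33, 24, m, 22, u, n), (33, 24, m, 39, u, n), (33, 24, m, 7, u, n), (34, 22, n, 15, d, q), (34, 22, n, 15, t, n), (34, 22, n, 15, u, v), (34, 22, n, 15, v, c), (34, 22, n, 15, v, n), (34, 22, n, 16, d, q), (34, 22, n, 16, t, n), (34, 22, n, 16, u, v), (34, 22, n, 16, v, c), (34, 22, n, 16, v, n), (34, 22, n, 35, d, q), (34, 22, n, 35, t, n), (34, 22, n, 35, u, v), (34, 22, n, 35, v, c), (34, 22, n, 35, v, n), (35, 27, a, 13, x, s), (35, 27, a, 13, y, u), (35, 27, a, 4, x, s), (35, 27, a, 4, y, u), (39, 22, m, 15, d, q), (39, 22, m, 15, t, n), (39, 22, m, 15, u, v), (39, 22, m, 15, v, c), (39, 22, m, 15, v, n), (39, 22, m, 16, d, q), (39, 22, m, 16, t, n), (39, 22, m, 16, u, v), (39, 22, m, 16, v, c), (39, 22, m, 16, v, n), (39, 22, m, 35, d, q), (39, 22, m, 35, t, n), (39, 22, m, 35, u, v), (39, 22, m, 35, v, c), (39, 22, m, 35, v, n), (8, 22, m, 15, d, q), (8, 22, m, 15, t, n), (8, 22, m, 15, u, v), (8, 22, m, 15, v, c), (8, 22, m, 15, v, n), (8, 22, m, 16, d, q), (8, 22, m, 16, t, n), (8, 22, m, 16, u, v), (8, 22, m, 16, v, c), (8, 22, m, 16, v, n), (8, 22, m, 35, d, q), (8, 22, m, 35, t, n), (8, 22, m, 35, u, v), (8, 22, m, 35, v, c), (8, 22, m, 35, v, n)}
π_{F, B, D} gives {(10, 22, x), (19, 27, m), (25, 27, n), (27, 24, x), (33, 24, m), (34, 22, n), (35, 27, a), (39, 22, m), (8, 22, m)} (69 duplicate(s) eliminated).
Filtering on D ≠ n leaves {(10, 22, x), (19, 27, m), (27, 24, x), (33, 24, m), (35, 27, a), (39, 22, m), (8, 22, m)}.
π_{B, D} gives {(22, m), (22, x), (24, m), (24, x), (27, a), (27, m)} (1 duplicate(s) eliminated).

{(22, m), (22, x), (24, m), (24, x), (27, a), (27, m)}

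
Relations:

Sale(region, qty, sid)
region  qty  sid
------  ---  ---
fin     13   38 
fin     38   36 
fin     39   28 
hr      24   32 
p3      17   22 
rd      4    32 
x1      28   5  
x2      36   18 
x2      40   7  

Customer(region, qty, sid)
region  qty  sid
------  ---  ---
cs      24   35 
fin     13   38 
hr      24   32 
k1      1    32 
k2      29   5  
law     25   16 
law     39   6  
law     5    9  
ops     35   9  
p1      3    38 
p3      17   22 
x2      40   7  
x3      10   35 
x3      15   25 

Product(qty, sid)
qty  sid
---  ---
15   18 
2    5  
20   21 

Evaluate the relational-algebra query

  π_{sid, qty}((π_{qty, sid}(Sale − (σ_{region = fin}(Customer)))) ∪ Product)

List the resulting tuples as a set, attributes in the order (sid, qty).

σ[region = fin]: keep tuples satisfying region = fin → {(fin, 13, 38)}
Difference: {(fin, 13, 38), (fin, 38, 36), (fin, 39, 28), (hr, 24, 32), (p3, 17, 22), (rd, 4, 32), (x1, 28, 5), (x2, 36, 18), (x2, 40, 7)} with {(fin, 13, 38)} → {(fin, 38, 36), (fin, 39, 28), (hr, 24, 32), (p3, 17, 22), (rd, 4, 32), (x1, 28, 5), (x2, 36, 18), (x2, 40, 7)}
π[qty, sid]: project onto (qty, sid) → {(17, 22), (24, 32), (28, 5), (36, 18), (38, 36), (39, 28), (4, 32), (40, 7)}
Union: {(17, 22), (24, 32), (28, 5), (36, 18), (38, 36), (39, 28), (4, 32), (40, 7)} with {(15, 18), (2, 5), (20, 21)} → {(15, 18), (17, 22), (2, 5), (20, 21), (24, 32), (28, 5), (36, 18), (38, 36), (39, 28), (4, 32), (40, 7)}
π[sid, qty]: project onto (sid, qty) → {(18, 15), (18, 36), (21, 20), (22, 17), (28, 39), (32, 24), (32, 4), (36, 38), (5, 2), (5, 28), (7, 40)}

{(18, 15), (18, 36), (21, 20), (22, 17), (28, 39), (32, 24), (32, 4), (36, 38), (5, 2), (5, 28), (7, 40)}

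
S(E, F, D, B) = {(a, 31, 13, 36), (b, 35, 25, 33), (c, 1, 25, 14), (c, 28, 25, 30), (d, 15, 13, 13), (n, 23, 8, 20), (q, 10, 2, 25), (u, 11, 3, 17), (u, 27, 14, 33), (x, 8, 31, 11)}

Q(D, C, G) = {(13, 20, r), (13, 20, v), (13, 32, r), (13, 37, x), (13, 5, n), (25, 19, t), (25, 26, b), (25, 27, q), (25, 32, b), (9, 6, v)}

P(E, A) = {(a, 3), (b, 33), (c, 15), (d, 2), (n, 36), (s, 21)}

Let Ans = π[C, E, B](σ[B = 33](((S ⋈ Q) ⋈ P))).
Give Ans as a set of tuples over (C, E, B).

Natural join on D: {(a, 31, 13, 36, 20, r), (a, 31, 13, 36, 20, v), (a, 31, 13, 36, 32, r), (a, 31, 13, 36, 37, x), (a, 31, 13, 36, 5, n), (b, 35, 25, 33, 19, t), (b, 35, 25, 33, 26, b), (b, 35, 25, 33, 27, q), (b, 35, 25, 33, 32, b), (c, 1, 25, 14, 19, t), (c, 1, 25, 14, 26, b), (c, 1, 25, 14, 27, q), (c, 1, 25, 14, 32, b), (c, 28, 25, 30, 19, t), (c, 28, 25, 30, 26, b), (c, 28, 25, 30, 27, q), (c, 28, 25, 30, 32, b), (d, 15, 13, 13, 20, r), (d, 15, 13, 13, 20, v), (d, 15, 13, 13, 32, r), (d, 15, 13, 13, 37, x), (d, 15, 13, 13, 5, n)}
Natural join on E: {(a, 31, 13, 36, 20, r, 3), (a, 31, 13, 36, 20, v, 3), (a, 31, 13, 36, 32, r, 3), (a, 31, 13, 36, 37, x, 3), (a, 31, 13, 36, 5, n, 3), (b, 35, 25, 33, 19, t, 33), (b, 35, 25, 33, 26, b, 33), (b, 35, 25, 33, 27, q, 33), (b, 35, 25, 33, 32, b, 33), (c, 1, 25, 14, 19, t, 15), (c, 1, 25, 14, 26, b, 15), (c, 1, 25, 14, 27, q, 15), (c, 1, 25, 14, 32, b, 15), (c, 28, 25, 30, 19, t, 15), (c, 28, 25, 30, 26, b, 15), (c, 28, 25, 30, 27, q, 15), (c, 28, 25, 30, 32, b, 15), (d, 15, 13, 13, 20, r, 2), (d, 15, 13, 13, 20, v, 2), (d, 15, 13, 13, 32, r, 2), (d, 15, 13, 13, 37, x, 2), (d, 15, 13, 13, 5, n, 2)}
σ[B = 33]: keep tuples satisfying B = 33 → {(b, 35, 25, 33, 19, t, 33), (b, 35, 25, 33, 26, b, 33), (b, 35, 25, 33, 27, q, 33), (b, 35, 25, 33, 32, b, 33)}
Projecting to C, E, B: {(19, b, 33), (26, b, 33), (27, b, 33), (32, b, 33)}

{(19, b, 33), (26, b, 33), (27, b, 33), (32, b, 33)}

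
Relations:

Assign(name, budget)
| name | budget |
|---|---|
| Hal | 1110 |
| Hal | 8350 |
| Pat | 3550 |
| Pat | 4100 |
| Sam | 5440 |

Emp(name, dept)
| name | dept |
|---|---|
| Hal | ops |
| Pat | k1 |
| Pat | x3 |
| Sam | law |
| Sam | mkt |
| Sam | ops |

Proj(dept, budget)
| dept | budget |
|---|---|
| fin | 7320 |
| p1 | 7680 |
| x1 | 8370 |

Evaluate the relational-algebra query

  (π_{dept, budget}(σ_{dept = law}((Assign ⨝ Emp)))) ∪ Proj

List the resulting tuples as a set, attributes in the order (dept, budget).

{(fin, 7320), (law, 5440), (p1, 7680), (x1, 8370)}

Joining Assign and Emp on name yields {(Hal, 1110, ops), (Hal, 8350, ops), (Pat, 3550, k1), (Pat, 3550, x3), (Pat, 4100, k1), (Pat, 4100, x3), (Sam, 5440, law), (Sam, 5440, mkt), (Sam, 5440, ops)}.
Selection dept = law: {(Sam, 5440, law)}
π_{dept, budget} gives {(law, 5440)}.
Union: {(law, 5440)} with {(fin, 7320), (p1, 7680), (x1, 8370)} → {(fin, 7320), (law, 5440), (p1, 7680), (x1, 8370)}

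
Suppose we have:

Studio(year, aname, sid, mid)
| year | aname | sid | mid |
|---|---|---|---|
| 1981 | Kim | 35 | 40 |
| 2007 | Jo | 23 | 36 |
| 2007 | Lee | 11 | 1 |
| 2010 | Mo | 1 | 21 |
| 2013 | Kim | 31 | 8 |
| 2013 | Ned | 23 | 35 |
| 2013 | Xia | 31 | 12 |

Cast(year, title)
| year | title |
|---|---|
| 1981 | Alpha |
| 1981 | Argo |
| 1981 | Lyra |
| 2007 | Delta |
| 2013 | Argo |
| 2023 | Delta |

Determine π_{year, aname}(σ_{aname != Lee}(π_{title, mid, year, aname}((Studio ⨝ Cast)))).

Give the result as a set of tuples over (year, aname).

{(1981, Kim), (2007, Jo), (2013, Kim), (2013, Ned), (2013, Xia)}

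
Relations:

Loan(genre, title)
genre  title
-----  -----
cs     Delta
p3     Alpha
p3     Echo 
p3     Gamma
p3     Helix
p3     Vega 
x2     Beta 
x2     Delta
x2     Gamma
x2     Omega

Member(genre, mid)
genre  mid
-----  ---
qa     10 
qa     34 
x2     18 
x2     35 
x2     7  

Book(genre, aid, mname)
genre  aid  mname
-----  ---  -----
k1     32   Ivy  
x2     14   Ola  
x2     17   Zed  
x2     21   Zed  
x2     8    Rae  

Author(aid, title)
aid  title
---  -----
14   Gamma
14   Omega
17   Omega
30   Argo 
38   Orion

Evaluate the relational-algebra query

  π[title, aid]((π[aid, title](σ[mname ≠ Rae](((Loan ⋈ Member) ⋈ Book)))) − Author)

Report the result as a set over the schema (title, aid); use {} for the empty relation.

{(Beta, 14), (Beta, 17), (Beta, 21), (Delta, 14), (Delta, 17), (Delta, 21), (Gamma, 17), (Gamma, 21), (Omega, 21)}

Joining Loan and Member on genre yields {(x2, Beta, 18), (x2, Beta, 35), (x2, Beta, 7), (x2, Delta, 18), (x2, Delta, 35), (x2, Delta, 7), (x2, Gamma, 18), (x2, Gamma, 35), (x2, Gamma, 7), (x2, Omega, 18), (x2, Omega, 35), (x2, Omega, 7)}.
Joining (Loan ⋈ Member) and Book on genre yields {(x2, Beta, 18, 14, Ola), (x2, Beta, 18, 17, Zed), (x2, Beta, 18, 21, Zed), (x2, Beta, 18, 8, Rae), (x2, Beta, 35, 14, Ola), (x2, Beta, 35, 17, Zed), (x2, Beta, 35, 21, Zed), (x2, Beta, 35, 8, Rae), (x2, Beta, 7, 14, Ola), (x2, Beta, 7, 17, Zed), (x2, Beta, 7, 21, Zed), (x2, Beta, 7, 8, Rae), (x2, Delta, 18, 14, Ola), (x2, Delta, 18, 17, Zed), (x2, Delta, 18, 21, Zed), (x2, Delta, 18, 8, Rae), (x2, Delta, 35, 14, Ola), (x2, Delta, 35, 17, Zed), (x2, Delta, 35, 21, Zed), (x2, Delta, 35, 8, Rae), (x2, Delta, 7, 14, Ola), (x2, Delta, 7, 17, Zed), (x2, Delta, 7, 21, Zed), (x2, Delta, 7, 8, Rae), (x2, Gamma, 18, 14, Ola), (x2, Gamma, 18, 17, Zed), (x2, Gamma, 18, 21, Zed), (x2, Gamma, 18, 8, Rae), (x2, Gamma, 35, 14, Ola), (x2, Gamma, 35, 17, Zed), (x2, Gamma, 35, 21, Zed), (x2, Gamma, 35, 8, Rae), (x2, Gamma, 7, 14, Ola), (x2, Gamma, 7, 17, Zed), (x2, Gamma, 7, 21, Zed), (x2, Gamma, 7, 8, Rae), (x2, Omega, 18, 14, Ola), (x2, Omega, 18, 17, Zed), (x2, Omega, 18, 21, Zed), (x2, Omega, 18, 8, Rae), (x2, Omega, 35, 14, Ola), (x2, Omega, 35, 17, Zed), (x2, Omega, 35, 21, Zed), (x2, Omega, 35, 8, Rae), (x2, Omega, 7, 14, Ola), (x2, Omega, 7, 17, Zed), (x2, Omega, 7, 21, Zed), (x2, Omega, 7, 8, Rae)}.
σ[mname ≠ Rae]: keep tuples satisfying mname ≠ Rae → {(x2, Beta, 18, 14, Ola), (x2, Beta, 18, 17, Zed), (x2, Beta, 18, 21, Zed), (x2, Beta, 35, 14, Ola), (x2, Beta, 35, 17, Zed), (x2, Beta, 35, 21, Zed), (x2, Beta, 7, 14, Ola), (x2, Beta, 7, 17, Zed), (x2, Beta, 7, 21, Zed), (x2, Delta, 18, 14, Ola), (x2, Delta, 18, 17, Zed), (x2, Delta, 18, 21, Zed), (x2, Delta, 35, 14, Ola), (x2, Delta, 35, 17, Zed), (x2, Delta, 35, 21, Zed), (x2, Delta, 7, 14, Ola), (x2, Delta, 7, 17, Zed), (x2, Delta, 7, 21, Zed), (x2, Gamma, 18, 14, Ola), (x2, Gamma, 18, 17, Zed), (x2, Gamma, 18, 21, Zed), (x2, Gamma, 35, 14, Ola), (x2, Gamma, 35, 17, Zed), (x2, Gamma, 35, 21, Zed), (x2, Gamma, 7, 14, Ola), (x2, Gamma, 7, 17, Zed), (x2, Gamma, 7, 21, Zed), (x2, Omega, 18, 14, Ola), (x2, Omega, 18, 17, Zed), (x2, Omega, 18, 21, Zed), (x2, Omega, 35, 14, Ola), (x2, Omega, 35, 17, Zed), (x2, Omega, 35, 21, Zed), (x2, Omega, 7, 14, Ola), (x2, Omega, 7, 17, Zed), (x2, Omega, 7, 21, Zed)}
Projecting to aid, title (24 duplicate(s) eliminated): {(14, Beta), (14, Delta), (14, Gamma), (14, Omega), (17, Beta), (17, Delta), (17, Gamma), (17, Omega), (21, Beta), (21, Delta), (21, Gamma), (21, Omega)}
Difference: {(14, Beta), (14, Delta), (14, Gamma), (14, Omega), (17, Beta), (17, Delta), (17, Gamma), (17, Omega), (21, Beta), (21, Delta), (21, Gamma), (21, Omega)} with {(14, Gamma), (14, Omega), (17, Omega), (30, Argo), (38, Orion)} → {(14, Beta), (14, Delta), (17, Beta), (17, Delta), (17, Gamma), (21, Beta), (21, Delta), (21, Gamma), (21, Omega)}
Projecting to title, aid: {(Beta, 14), (Beta, 17), (Beta, 21), (Delta, 14), (Delta, 17), (Delta, 21), (Gamma, 17), (Gamma, 21), (Omega, 21)}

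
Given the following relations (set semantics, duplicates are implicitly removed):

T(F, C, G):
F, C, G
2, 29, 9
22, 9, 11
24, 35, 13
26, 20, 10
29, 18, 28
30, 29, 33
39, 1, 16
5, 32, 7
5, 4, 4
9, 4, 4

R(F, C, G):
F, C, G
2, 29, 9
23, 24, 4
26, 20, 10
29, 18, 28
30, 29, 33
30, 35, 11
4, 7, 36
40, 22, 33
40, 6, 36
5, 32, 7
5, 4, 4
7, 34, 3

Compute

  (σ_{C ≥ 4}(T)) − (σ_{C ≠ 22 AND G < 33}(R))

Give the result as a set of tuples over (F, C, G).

{(22, 9, 11), (24, 35, 13), (30, 29, 33), (9, 4, 4)}

σ[C ≥ 4]: keep tuples satisfying C ≥ 4 → {(2, 29, 9), (22, 9, 11), (24, 35, 13), (26, 20, 10), (29, 18, 28), (30, 29, 33), (5, 32, 7), (5, 4, 4), (9, 4, 4)}
σ[C ≠ 22 AND G < 33]: keep tuples satisfying C ≠ 22 AND G < 33 → {(2, 29, 9), (23, 24, 4), (26, 20, 10), (29, 18, 28), (30, 35, 11), (5, 32, 7), (5, 4, 4), (7, 34, 3)}
Taking the difference: {(22, 9, 11), (24, 35, 13), (30, 29, 33), (9, 4, 4)}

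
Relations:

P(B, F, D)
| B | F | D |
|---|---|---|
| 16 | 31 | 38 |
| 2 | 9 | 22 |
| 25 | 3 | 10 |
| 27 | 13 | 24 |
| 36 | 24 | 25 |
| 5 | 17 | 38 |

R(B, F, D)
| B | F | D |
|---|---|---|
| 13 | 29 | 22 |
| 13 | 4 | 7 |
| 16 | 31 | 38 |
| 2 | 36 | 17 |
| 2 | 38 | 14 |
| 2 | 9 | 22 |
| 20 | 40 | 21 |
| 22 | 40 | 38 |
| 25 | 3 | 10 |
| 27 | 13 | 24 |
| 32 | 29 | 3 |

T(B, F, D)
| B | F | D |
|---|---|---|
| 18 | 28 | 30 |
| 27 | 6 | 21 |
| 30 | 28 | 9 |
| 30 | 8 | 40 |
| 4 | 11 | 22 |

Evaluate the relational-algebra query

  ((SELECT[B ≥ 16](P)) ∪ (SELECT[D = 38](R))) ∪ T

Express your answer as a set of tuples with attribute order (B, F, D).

{(16, 31, 38), (18, 28, 30), (22, 40, 38), (25, 3, 10), (27, 13, 24), (27, 6, 21), (30, 28, 9), (30, 8, 40), (36, 24, 25), (4, 11, 22)}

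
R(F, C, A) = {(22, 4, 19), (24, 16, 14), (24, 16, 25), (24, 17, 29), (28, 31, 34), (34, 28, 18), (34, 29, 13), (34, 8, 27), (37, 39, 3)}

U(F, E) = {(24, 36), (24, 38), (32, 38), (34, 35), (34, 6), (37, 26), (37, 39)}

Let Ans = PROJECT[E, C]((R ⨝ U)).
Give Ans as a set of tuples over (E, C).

{(26, 39), (35, 28), (35, 29), (35, 8), (36, 16), (36, 17), (38, 16), (38, 17), (39, 39), (6, 28), (6, 29), (6, 8)}

Joining R and U on F yields {(24, 16, 14, 36), (24, 16, 14, 38), (24, 16, 25, 36), (24, 16, 25, 38), (24, 17, 29, 36), (24, 17, 29, 38), (34, 28, 18, 35), (34, 28, 18, 6), (34, 29, 13, 35), (34, 29, 13, 6), (34, 8, 27, 35), (34, 8, 27, 6), (37, 39, 3, 26), (37, 39, 3, 39)}.
π_{E, C} gives {(26, 39), (35, 28), (35, 29), (35, 8), (36, 16), (36, 17), (38, 16), (38, 17), (39, 39), (6, 28), (6, 29), (6, 8)} (2 duplicate(s) eliminated).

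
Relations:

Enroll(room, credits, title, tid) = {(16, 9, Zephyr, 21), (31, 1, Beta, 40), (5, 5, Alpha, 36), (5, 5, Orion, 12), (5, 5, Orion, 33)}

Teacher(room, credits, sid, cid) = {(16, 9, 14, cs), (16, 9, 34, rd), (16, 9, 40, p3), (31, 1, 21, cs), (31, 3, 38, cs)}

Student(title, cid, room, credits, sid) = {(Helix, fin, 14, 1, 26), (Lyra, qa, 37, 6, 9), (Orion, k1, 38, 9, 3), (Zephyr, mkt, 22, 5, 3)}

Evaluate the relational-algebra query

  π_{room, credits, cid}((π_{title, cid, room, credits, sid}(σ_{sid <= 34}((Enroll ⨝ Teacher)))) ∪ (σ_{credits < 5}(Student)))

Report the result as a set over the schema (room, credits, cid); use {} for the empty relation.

{(14, 1, fin), (16, 9, cs), (16, 9, rd), (31, 1, cs)}

Natural join on room, credits: {(16, 9, Zephyr, 21, 14, cs), (16, 9, Zephyr, 21, 34, rd), (16, 9, Zephyr, 21, 40, p3), (31, 1, Beta, 40, 21, cs)}
Apply σ_{sid <= 34}; surviving tuples: {(16, 9, Zephyr, 21, 14, cs), (16, 9, Zephyr, 21, 34, rd), (31, 1, Beta, 40, 21, cs)}
π_{title, cid, room, credits, sid} gives {(Beta, cs, 31, 1, 21), (Zephyr, cs, 16, 9, 14), (Zephyr, rd, 16, 9, 34)}.
Apply σ_{credits < 5}; surviving tuples: {(Helix, fin, 14, 1, 26)}
Union: {(Beta, cs, 31, 1, 21), (Zephyr, cs, 16, 9, 14), (Zephyr, rd, 16, 9, 34)} with {(Helix, fin, 14, 1, 26)} → {(Beta, cs, 31, 1, 21), (Helix, fin, 14, 1, 26), (Zephyr, cs, 16, 9, 14), (Zephyr, rd, 16, 9, 34)}
π_{room, credits, cid} gives {(14, 1, fin), (16, 9, cs), (16, 9, rd), (31, 1, cs)}.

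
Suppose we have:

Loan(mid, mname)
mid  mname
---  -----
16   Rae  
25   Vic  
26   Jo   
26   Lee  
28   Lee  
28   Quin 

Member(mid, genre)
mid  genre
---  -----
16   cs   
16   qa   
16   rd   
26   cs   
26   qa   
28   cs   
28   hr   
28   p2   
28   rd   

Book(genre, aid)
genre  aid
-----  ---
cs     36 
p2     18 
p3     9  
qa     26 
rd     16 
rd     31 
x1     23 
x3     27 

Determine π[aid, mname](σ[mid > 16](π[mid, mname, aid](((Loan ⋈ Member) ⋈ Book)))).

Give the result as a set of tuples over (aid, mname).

{(16, Lee), (16, Quin), (18, Lee), (18, Quin), (26, Jo), (26, Lee), (31, Lee), (31, Quin), (36, Jo), (36, Lee), (36, Quin)}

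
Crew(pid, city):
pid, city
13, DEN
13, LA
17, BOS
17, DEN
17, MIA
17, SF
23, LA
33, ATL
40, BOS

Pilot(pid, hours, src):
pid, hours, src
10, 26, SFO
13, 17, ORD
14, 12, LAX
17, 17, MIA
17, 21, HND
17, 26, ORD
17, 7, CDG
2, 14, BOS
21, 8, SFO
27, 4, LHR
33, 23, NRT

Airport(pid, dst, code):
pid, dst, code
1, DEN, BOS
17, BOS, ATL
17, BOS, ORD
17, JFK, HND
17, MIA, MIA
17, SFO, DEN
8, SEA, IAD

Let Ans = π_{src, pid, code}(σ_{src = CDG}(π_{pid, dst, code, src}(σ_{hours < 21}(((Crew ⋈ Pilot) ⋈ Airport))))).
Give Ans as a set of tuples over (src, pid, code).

{(CDG, 17, ATL), (CDG, 17, DEN), (CDG, 17, HND), (CDG, 17, MIA), (CDG, 17, ORD)}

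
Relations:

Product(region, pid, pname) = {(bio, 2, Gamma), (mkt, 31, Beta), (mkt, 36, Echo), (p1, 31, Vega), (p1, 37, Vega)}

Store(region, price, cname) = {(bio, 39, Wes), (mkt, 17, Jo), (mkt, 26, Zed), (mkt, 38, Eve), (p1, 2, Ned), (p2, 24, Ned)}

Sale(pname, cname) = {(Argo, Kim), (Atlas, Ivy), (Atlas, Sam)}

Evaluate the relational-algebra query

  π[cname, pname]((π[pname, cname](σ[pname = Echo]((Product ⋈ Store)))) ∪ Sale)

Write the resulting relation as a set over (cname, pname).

{(Eve, Echo), (Ivy, Atlas), (Jo, Echo), (Kim, Argo), (Sam, Atlas), (Zed, Echo)}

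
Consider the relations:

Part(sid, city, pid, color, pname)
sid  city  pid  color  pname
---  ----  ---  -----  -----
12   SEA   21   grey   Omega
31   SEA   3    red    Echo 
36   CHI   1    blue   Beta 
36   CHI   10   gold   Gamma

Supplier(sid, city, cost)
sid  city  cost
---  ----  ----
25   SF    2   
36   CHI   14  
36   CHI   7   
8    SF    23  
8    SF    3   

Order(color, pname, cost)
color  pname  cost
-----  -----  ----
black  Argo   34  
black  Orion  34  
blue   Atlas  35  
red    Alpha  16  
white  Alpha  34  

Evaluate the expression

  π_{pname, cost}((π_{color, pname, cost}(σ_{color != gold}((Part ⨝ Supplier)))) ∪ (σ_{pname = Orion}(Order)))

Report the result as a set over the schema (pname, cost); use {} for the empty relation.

{(Beta, 14), (Beta, 7), (Orion, 34)}

Part ⋈ Supplier (natural join on sid, city): {(36, CHI, 1, blue, Beta, 14), (36, CHI, 1, blue, Beta, 7), (36, CHI, 10, gold, Gamma, 14), (36, CHI, 10, gold, Gamma, 7)}
Apply σ_{color != gold}; surviving tuples: {(36, CHI, 1, blue, Beta, 14), (36, CHI, 1, blue, Beta, 7)}
Projecting to color, pname, cost: {(blue, Beta, 14), (blue, Beta, 7)}
Apply σ_{pname = Orion}; surviving tuples: {(black, Orion, 34)}
Taking the union: {(black, Orion, 34), (blue, Beta, 14), (blue, Beta, 7)}
Projecting to pname, cost: {(Beta, 14), (Beta, 7), (Orion, 34)}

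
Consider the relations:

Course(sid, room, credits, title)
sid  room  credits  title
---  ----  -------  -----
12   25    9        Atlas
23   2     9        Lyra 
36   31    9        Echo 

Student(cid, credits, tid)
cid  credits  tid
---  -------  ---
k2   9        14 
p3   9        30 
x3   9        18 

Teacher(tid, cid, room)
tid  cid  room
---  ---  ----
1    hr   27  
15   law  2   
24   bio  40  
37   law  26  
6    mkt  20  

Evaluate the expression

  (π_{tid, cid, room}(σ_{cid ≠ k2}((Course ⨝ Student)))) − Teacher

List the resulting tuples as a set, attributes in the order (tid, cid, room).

{(18, x3, 2), (18, x3, 25), (18, x3, 31), (30, p3, 2), (30, p3, 25), (30, p3, 31)}

Joining Course and Student on credits yields {(12, 25, 9, Atlas, k2, 14), (12, 25, 9, Atlas, p3, 30), (12, 25, 9, Atlas, x3, 18), (23, 2, 9, Lyra, k2, 14), (23, 2, 9, Lyra, p3, 30), (23, 2, 9, Lyra, x3, 18), (36, 31, 9, Echo, k2, 14), (36, 31, 9, Echo, p3, 30), (36, 31, 9, Echo, x3, 18)}.
Selection cid ≠ k2: {(12, 25, 9, Atlas, p3, 30), (12, 25, 9, Atlas, x3, 18), (23, 2, 9, Lyra, p3, 30), (23, 2, 9, Lyra, x3, 18), (36, 31, 9, Echo, p3, 30), (36, 31, 9, Echo, x3, 18)}
π[tid, cid, room]: project onto (tid, cid, room) → {(18, x3, 2), (18, x3, 25), (18, x3, 31), (30, p3, 2), (30, p3, 25), (30, p3, 31)}
Set difference of the two operands is {(18, x3, 2), (18, x3, 25), (18, x3, 31), (30, p3, 2), (30, p3, 25), (30, p3, 31)}.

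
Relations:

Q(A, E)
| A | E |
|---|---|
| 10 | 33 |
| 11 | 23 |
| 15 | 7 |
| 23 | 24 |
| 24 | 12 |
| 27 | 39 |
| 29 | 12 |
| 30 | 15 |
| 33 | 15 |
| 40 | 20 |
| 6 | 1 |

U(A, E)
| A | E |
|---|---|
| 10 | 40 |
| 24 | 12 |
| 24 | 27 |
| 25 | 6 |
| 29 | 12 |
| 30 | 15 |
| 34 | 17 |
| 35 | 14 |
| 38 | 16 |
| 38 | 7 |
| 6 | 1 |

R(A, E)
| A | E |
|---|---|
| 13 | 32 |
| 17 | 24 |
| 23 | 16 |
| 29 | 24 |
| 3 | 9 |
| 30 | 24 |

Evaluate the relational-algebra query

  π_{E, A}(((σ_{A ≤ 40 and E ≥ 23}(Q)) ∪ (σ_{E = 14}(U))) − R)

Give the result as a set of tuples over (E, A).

{(14, 35), (23, 11), (24, 23), (33, 10), (39, 27)}

σ[A ≤ 40 and E ≥ 23]: keep tuples satisfying A ≤ 40 and E ≥ 23 → {(10, 33), (11, 23), (23, 24), (27, 39)}
σ[E = 14]: keep tuples satisfying E = 14 → {(35, 14)}
Taking the union: {(10, 33), (11, 23), (23, 24), (27, 39), (35, 14)}
Taking the difference: {(10, 33), (11, 23), (23, 24), (27, 39), (35, 14)}
π_{E, A} gives {(14, 35), (23, 11), (24, 23), (33, 10), (39, 27)}.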